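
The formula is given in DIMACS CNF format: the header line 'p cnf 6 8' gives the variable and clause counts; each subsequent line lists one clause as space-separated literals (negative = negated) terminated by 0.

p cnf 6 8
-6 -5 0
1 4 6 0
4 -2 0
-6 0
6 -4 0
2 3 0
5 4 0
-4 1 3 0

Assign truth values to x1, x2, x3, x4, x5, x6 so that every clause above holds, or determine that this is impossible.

(¬x6) alone gives x6 = False.
(¬x4) alone gives x4 = False.
(x1) alone gives x1 = True.
(¬x2) alone gives x2 = False.
(x3) alone gives x3 = True.
(x5) alone gives x5 = True.
This assignment satisfies each clause.

x1=True,  x2=False,  x3=True,  x4=False,  x5=True,  x6=False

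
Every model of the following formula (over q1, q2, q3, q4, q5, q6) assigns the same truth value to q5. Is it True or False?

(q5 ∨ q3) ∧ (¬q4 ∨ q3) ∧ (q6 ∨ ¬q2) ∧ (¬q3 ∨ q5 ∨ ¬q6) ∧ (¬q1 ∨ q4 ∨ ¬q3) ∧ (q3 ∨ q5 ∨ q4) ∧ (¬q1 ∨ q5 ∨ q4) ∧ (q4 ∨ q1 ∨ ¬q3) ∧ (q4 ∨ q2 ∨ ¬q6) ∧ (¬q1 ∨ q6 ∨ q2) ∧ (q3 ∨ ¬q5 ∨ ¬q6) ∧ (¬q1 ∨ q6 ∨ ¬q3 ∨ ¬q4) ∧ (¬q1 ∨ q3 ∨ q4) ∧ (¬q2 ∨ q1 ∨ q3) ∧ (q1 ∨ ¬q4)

Suppose q5 = False.
Unit clause (q3) forces q3 = True.
Unit clause (¬q6) forces q6 = False.
Unit clause (¬q2) forces q2 = False.
Unit clause (¬q1) forces q1 = False.
Unit clause (q4) forces q4 = True.
That conflicts with the unit clause (¬q4).
So every satisfying assignment has q5 = True.

True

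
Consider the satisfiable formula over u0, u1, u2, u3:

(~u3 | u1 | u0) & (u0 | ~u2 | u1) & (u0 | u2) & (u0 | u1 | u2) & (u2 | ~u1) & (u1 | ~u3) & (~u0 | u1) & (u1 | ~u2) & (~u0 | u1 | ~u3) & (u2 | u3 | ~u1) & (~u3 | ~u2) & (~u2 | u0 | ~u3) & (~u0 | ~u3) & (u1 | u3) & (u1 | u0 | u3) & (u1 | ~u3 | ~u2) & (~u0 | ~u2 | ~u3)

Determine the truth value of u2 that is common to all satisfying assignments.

True

Suppose u2 = 0.
Unit clause (u0) forces u0 = 1.
Unit clause (~u1) forces u1 = 0.
Now (u1) is unsatisfied and unit — conflict.
So every satisfying assignment has u2 = True.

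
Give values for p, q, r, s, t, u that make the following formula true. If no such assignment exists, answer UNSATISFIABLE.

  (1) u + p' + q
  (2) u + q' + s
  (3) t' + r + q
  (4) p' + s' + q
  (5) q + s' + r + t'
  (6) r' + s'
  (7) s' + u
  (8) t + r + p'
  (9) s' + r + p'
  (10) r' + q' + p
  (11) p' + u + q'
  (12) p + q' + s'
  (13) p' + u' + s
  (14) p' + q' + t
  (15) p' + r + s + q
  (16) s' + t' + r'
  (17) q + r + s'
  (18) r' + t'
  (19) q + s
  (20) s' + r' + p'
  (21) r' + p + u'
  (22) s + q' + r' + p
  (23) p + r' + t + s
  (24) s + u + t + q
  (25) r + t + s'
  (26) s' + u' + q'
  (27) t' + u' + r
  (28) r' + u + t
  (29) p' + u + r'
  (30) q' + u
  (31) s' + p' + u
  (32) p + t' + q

p=0, q=1, r=0, s=0, t=0, u=1

Case r = 0:
Case t = 0:
(p') alone gives p = 0.
(s') alone gives s = 0.
(q) alone gives q = 1.
(u) alone gives u = 1.
Every clause now holds.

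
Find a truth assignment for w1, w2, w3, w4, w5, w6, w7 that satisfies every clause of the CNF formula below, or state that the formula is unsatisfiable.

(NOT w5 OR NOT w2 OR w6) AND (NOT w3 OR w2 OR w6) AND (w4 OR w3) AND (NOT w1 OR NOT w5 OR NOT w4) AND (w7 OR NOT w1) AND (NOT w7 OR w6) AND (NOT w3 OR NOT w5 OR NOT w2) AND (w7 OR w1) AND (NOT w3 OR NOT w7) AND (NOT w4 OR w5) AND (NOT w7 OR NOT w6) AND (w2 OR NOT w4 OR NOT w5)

Try w4 = true.
From the singleton clause (w5), w5 = true.
From the singleton clause (NOT w1), w1 = false.
From the singleton clause (w7), w7 = true.
From the singleton clause (w6), w6 = true.
That conflicts with the unit clause (NOT w6).
So w4 must be the other value — set w4 = false.
From the singleton clause (w3), w3 = true.
From the singleton clause (NOT w7), w7 = false.
From the singleton clause (NOT w1), w1 = false.
That conflicts with the unit clause (w1).
Neither w4 = true nor w4 = false works.

UNSATISFIABLE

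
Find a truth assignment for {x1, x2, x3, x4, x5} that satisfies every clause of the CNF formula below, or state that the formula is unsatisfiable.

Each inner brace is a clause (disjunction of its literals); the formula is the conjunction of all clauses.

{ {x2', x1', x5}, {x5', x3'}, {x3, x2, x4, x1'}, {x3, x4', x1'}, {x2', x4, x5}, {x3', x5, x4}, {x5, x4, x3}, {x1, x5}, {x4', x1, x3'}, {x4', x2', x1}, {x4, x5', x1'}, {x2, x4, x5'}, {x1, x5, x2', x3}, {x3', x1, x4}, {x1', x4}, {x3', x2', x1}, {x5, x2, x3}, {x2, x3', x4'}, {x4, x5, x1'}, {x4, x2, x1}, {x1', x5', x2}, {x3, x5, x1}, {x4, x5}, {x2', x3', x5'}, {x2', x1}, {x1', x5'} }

Suppose x5 = 1.
Unit clause (x3') forces x3 = 0.
Unit clause (x1') forces x1 = 0.
Unit clause (x2') forces x2 = 0.
Unit clause (x4) forces x4 = 1.
All clauses are satisfied.

x1=0, x2=0, x3=0, x4=1, x5=1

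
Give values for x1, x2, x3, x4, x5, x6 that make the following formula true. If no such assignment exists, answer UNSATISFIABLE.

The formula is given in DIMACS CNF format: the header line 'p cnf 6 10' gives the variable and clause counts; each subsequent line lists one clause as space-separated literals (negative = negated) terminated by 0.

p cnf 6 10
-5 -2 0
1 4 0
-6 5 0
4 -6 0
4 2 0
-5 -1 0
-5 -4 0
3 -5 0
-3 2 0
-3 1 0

Case x5 = False:
From the singleton clause (¬x6), x6 = False.
Case x1 = True:
Case x4 = False:
From the singleton clause (x2), x2 = True.
No clause remains; x3 is free.

x1 ↦ True; x2 ↦ True; x3 ↦ False; x4 ↦ False; x5 ↦ False; x6 ↦ False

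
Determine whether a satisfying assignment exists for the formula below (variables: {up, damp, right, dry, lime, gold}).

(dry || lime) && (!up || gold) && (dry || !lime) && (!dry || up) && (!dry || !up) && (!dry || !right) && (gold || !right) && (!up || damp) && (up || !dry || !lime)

Suppose dry = true.
Unit clause (up) forces up = true.
Now (!up) is unsatisfied and unit — conflict.
That branch fails; take dry = false instead.
Unit clause (lime) forces lime = true.
Now (!lime) is unsatisfied and unit — conflict.
Both values of dry lead to a conflict.
No assignment satisfies every clause.

No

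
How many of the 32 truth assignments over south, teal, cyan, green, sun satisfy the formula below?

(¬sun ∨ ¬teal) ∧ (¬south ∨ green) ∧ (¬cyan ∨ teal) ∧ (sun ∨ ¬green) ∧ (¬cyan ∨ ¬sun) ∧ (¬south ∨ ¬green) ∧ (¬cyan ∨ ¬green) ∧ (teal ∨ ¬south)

There are 2^5 = 32 truth assignments over (south, teal, cyan, green, sun).
Split on sun. With sun = True, the clauses containing sun are satisfied and ¬sun drops from the rest; 2 of the 2^4 = 16 assignments to the other variables satisfy what remains.
With sun = False, by the same count on the reduced clause set, 3 assignments work.
Total: 2 + 3 = 5.

5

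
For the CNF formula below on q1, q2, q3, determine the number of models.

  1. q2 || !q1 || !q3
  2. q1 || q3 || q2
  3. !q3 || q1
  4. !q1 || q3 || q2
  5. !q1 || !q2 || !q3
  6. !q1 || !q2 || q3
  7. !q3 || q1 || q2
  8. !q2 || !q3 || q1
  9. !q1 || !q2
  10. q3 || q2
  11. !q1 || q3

1

There are 2^3 = 8 truth assignments over (q1, q2, q3).
Check each against the 11 clauses (columns in the order q1, q2, q3):
  F F F  ✗ fails (q1 || q3 || q2)
  F F T  ✗ fails (!q3 || q1)
  F T F  ✓ satisfies all
  F T T  ✗ fails (!q3 || q1)
  T F F  ✗ fails (!q1 || q3 || q2)
  T F T  ✗ fails (q2 || !q1 || !q3)
  T T F  ✗ fails (!q1 || !q2 || q3)
  T T T  ✗ fails (!q1 || !q2 || !q3)
1 of the 8 rows is a model.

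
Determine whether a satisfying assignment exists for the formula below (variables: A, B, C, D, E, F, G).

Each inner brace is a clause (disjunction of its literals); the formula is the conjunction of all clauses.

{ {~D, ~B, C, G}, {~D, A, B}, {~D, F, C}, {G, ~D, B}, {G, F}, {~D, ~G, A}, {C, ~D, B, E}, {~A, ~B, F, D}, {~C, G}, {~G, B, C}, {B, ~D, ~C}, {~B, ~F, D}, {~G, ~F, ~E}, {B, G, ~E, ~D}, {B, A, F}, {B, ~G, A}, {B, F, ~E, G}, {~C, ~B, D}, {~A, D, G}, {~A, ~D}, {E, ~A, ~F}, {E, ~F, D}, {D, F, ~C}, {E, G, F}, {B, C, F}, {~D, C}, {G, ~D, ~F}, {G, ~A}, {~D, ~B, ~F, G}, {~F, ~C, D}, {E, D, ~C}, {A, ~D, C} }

Yes, satisfiable

Branch on G: set G = 1.
Branch on D: set D = 0.
Branch on B: set B = 1.
From the singleton clause (~F), F = 0.
From the singleton clause (~A), A = 0.
From the singleton clause (~C), C = 0.
Every clause is now satisfied; E is unconstrained.
A satisfying assignment: A ↦ 0; B ↦ 1; C ↦ 0; D ↦ 0; E ↦ 0; F ↦ 0; G ↦ 1.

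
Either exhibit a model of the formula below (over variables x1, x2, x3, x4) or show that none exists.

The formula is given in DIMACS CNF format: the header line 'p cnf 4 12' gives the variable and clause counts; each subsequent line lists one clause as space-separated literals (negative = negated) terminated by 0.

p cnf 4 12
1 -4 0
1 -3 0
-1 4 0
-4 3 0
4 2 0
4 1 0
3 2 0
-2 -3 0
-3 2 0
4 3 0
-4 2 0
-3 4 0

Branch on x1: set x1 = True.
The clause (x4) is unit, so x4 = True.
The clause (x3) is unit, so x3 = True.
The clause (¬x2) is unit, so x2 = False.
But (x2) is also a unit clause — contradiction.
So x1 must be the other value — set x1 = False.
The clause (¬x4) is unit, so x4 = False.
But (x4) is also a unit clause — contradiction.
Both values of x1 lead to a conflict.

UNSATISFIABLE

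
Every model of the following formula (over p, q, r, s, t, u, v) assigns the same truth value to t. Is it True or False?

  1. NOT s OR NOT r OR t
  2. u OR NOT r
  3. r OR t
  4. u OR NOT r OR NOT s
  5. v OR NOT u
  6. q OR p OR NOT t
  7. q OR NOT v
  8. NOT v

True

Suppose t = false.
The clause (r) is unit, so r = true.
The clause (NOT s) is unit, so s = false.
The clause (u) is unit, so u = true.
The clause (v) is unit, so v = true.
Now (NOT v) is unsatisfied and unit — conflict.
So every satisfying assignment has t = True.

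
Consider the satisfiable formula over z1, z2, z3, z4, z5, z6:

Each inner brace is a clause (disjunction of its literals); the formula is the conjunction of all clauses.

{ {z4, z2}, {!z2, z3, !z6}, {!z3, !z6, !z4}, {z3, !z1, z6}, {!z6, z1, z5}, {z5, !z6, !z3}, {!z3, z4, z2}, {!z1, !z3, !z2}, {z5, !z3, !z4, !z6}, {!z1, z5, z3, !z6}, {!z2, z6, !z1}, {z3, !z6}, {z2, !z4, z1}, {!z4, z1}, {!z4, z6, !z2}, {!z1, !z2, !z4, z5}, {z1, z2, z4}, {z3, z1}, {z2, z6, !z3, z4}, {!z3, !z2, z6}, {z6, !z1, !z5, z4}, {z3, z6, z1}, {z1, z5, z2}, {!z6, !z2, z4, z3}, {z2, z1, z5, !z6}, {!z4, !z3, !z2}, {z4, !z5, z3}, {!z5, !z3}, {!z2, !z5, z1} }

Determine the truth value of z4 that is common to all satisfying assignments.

Suppose z4 = false.
From the singleton clause (z2), z2 = true.
Suppose z3 = true.
From the singleton clause (!z1), z1 = false.
From the singleton clause (z6), z6 = true.
From the singleton clause (z5), z5 = true.
That conflicts with the unit clause (!z5).
Backtrack on z3: now try z3 = false.
From the singleton clause (!z6), z6 = false.
From the singleton clause (!z1), z1 = false.
That conflicts with the unit clause (z1).
Neither z3 = true nor z3 = false works.
So every satisfying assignment has z4 = True.

True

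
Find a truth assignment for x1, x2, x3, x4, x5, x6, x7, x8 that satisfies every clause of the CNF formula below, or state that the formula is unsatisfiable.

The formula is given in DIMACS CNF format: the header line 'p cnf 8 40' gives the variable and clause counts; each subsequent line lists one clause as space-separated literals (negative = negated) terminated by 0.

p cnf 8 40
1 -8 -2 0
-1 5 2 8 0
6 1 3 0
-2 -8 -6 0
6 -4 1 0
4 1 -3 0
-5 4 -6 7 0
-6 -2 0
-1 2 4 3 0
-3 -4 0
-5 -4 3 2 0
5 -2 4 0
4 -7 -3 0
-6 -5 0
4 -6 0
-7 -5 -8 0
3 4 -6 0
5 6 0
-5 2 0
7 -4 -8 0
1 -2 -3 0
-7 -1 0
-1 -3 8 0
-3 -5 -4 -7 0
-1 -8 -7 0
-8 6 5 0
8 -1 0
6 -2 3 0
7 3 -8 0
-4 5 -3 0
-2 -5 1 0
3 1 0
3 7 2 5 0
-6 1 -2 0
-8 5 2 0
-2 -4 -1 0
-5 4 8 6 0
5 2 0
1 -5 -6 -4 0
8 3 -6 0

x1=True, x2=True, x3=True, x4=False, x5=True, x6=False, x7=False, x8=True

Branch on x6: set x6 = False.
From the singleton clause (x5), x5 = True.
From the singleton clause (x2), x2 = True.
From the singleton clause (x3), x3 = True.
From the singleton clause (¬x4), x4 = False.
From the singleton clause (x1), x1 = True.
From the singleton clause (¬x7), x7 = False.
From the singleton clause (x8), x8 = True.
This assignment satisfies each clause.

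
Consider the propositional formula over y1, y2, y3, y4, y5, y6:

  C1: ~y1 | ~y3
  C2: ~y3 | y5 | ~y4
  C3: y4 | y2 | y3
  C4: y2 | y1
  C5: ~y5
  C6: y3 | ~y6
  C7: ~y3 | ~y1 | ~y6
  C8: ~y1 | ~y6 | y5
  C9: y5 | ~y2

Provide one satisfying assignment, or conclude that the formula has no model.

The clause (~y5) is unit, so y5 = 0.
The clause (~y2) is unit, so y2 = 0.
The clause (y1) is unit, so y1 = 1.
The clause (~y3) is unit, so y3 = 0.
The clause (y4) is unit, so y4 = 1.
The clause (~y6) is unit, so y6 = 0.
Every clause now holds.

y1: 1, y2: 0, y3: 0, y4: 1, y5: 0, y6: 0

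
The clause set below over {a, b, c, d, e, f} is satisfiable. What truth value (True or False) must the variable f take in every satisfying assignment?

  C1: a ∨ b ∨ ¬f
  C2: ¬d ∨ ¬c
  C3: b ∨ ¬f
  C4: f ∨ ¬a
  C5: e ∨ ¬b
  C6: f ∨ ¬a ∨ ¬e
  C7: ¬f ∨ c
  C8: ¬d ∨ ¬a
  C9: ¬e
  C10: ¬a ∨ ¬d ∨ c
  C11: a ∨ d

False

Suppose f = True.
From the singleton clause (b), b = True.
From the singleton clause (e), e = True.
Now (¬e) is unsatisfied and unit — conflict.
So every satisfying assignment has f = False.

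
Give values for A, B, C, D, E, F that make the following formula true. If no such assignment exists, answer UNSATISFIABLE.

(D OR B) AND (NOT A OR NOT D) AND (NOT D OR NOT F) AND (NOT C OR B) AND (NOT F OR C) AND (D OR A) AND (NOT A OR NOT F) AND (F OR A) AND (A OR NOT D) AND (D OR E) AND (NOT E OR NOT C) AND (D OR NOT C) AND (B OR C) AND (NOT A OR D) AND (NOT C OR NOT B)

UNSATISFIABLE

Case D = true:
The clause (NOT A) is unit, so A = false.
That conflicts with the unit clause (A).
So D must be the other value — set D = false.
The clause (B) is unit, so B = true.
The clause (A) is unit, so A = true.
That conflicts with the unit clause (NOT A).
Either choice for D ends in contradiction.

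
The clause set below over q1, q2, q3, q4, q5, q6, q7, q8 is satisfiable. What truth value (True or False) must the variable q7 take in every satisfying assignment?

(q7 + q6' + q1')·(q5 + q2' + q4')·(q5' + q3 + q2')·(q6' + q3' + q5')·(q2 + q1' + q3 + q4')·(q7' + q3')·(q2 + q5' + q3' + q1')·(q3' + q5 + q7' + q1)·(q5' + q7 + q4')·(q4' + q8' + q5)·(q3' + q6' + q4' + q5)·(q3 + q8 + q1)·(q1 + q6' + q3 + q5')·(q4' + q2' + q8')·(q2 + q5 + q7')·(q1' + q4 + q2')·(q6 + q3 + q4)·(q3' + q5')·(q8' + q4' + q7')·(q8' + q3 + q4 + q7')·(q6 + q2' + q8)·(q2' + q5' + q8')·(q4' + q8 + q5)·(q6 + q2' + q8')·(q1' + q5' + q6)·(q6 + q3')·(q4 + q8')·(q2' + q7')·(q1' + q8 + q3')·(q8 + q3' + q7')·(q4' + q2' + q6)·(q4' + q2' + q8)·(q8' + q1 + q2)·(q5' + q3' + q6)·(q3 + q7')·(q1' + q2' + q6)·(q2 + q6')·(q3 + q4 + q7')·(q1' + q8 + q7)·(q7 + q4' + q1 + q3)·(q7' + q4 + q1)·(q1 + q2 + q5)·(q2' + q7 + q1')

False

Suppose q7 = 1.
From the singleton clause (q3'), q3 = 0.
Now (q3) is unsatisfied and unit — conflict.
So every satisfying assignment has q7 = False.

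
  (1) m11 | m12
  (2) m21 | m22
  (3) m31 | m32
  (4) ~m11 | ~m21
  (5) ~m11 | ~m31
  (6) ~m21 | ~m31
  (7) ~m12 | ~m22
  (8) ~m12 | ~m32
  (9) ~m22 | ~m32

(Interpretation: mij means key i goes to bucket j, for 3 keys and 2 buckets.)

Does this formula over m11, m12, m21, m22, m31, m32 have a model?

Try m11 = 1.
(~m21) alone gives m21 = 0.
(m22) alone gives m22 = 1.
(~m31) alone gives m31 = 0.
(m32) alone gives m32 = 1.
Now (~m32) is unsatisfied and unit — conflict.
That branch fails; take m11 = 0 instead.
(m12) alone gives m12 = 1.
(~m22) alone gives m22 = 0.
(m21) alone gives m21 = 1.
(~m31) alone gives m31 = 0.
(m32) alone gives m32 = 1.
Now (~m32) is unsatisfied and unit — conflict.
Either choice for m11 ends in contradiction.
No assignment satisfies every clause.

No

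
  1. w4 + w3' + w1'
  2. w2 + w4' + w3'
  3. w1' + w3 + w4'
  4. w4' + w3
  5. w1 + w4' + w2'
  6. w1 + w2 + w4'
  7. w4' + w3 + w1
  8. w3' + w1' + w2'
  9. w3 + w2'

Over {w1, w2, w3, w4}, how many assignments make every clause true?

There are 2^4 = 16 truth assignments over (w1, w2, w3, w4).
Split on w3. With w3 = 1, the clauses containing w3 are satisfied and w3' drops from the rest; 2 of the 2^3 = 8 assignments to the other variables satisfy what remains.
With w3 = 0, by the same count on the reduced clause set, 2 assignments work.
(One model: w1=F, w2=F, w3=F, w4=F.)
Total: 2 + 2 = 4.

4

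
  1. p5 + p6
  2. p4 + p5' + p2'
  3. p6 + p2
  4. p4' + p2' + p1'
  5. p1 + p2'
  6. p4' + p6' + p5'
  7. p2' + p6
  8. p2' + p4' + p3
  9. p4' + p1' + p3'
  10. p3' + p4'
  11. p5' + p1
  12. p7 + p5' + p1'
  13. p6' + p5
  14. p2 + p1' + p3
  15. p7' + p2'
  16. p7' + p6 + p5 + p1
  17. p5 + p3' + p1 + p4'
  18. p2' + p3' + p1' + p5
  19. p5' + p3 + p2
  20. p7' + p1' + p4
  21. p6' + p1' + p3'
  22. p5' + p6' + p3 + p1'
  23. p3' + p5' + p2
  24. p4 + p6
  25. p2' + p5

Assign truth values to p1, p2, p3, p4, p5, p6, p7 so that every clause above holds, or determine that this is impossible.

Branch on p5: set p5 = 1.
(p1) alone gives p1 = 1.
(p7) alone gives p7 = 1.
(p2') alone gives p2 = 0.
(p6) alone gives p6 = 1.
(p4') alone gives p4 = 0.
But (p4) is also a unit clause — contradiction.
Undo p5 and try p5 = 0.
(p6) alone gives p6 = 1.
But (p6') is also a unit clause — contradiction.
Either choice for p5 ends in contradiction.

UNSATISFIABLE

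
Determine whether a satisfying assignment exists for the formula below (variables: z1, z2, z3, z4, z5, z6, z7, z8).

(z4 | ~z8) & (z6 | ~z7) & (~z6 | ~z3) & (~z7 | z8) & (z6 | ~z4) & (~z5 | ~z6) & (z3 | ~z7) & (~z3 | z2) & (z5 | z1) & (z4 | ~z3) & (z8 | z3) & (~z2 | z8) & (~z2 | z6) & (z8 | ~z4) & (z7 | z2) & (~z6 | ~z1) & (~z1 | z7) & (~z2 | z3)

No, unsatisfiable

Case z4 = 1:
The clause (z6) is unit, so z6 = 1.
The clause (~z3) is unit, so z3 = 0.
The clause (~z5) is unit, so z5 = 0.
The clause (~z7) is unit, so z7 = 0.
The clause (z1) is unit, so z1 = 1.
Now (~z1) is unsatisfied and unit — conflict.
That branch fails; take z4 = 0 instead.
The clause (~z8) is unit, so z8 = 0.
The clause (~z7) is unit, so z7 = 0.
The clause (~z3) is unit, so z3 = 0.
Now (z3) is unsatisfied and unit — conflict.
Both values of z4 lead to a conflict.
No assignment satisfies every clause.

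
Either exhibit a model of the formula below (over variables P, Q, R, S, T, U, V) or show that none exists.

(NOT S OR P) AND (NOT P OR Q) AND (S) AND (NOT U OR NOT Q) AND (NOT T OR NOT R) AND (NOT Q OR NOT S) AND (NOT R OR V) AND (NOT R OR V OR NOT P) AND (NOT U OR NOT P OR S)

Unit clause (S) forces S = true.
Unit clause (P) forces P = true.
Unit clause (Q) forces Q = true.
Now (NOT Q) is unsatisfied and unit — conflict.

UNSATISFIABLE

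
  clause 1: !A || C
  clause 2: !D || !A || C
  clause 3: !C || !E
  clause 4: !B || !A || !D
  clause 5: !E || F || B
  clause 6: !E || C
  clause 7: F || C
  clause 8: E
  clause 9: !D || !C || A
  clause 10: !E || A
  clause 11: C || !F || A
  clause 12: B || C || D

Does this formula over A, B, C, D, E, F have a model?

No

(E) alone gives E = true.
(!C) alone gives C = false.
Now (C) is unsatisfied and unit — conflict.
No assignment satisfies every clause.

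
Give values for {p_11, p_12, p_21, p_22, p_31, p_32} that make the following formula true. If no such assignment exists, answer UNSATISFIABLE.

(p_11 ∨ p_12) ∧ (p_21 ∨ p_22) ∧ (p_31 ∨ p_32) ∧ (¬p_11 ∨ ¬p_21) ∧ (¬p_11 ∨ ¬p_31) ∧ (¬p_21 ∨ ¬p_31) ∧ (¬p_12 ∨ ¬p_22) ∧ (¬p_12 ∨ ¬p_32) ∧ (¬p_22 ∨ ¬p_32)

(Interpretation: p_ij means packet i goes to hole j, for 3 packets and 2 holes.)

Try p_11 = True.
From the singleton clause (¬p_21), p_21 = False.
From the singleton clause (p_22), p_22 = True.
From the singleton clause (¬p_31), p_31 = False.
From the singleton clause (p_32), p_32 = True.
Now (¬p_32) is unsatisfied and unit — conflict.
So p_11 must be the other value — set p_11 = False.
From the singleton clause (p_12), p_12 = True.
From the singleton clause (¬p_22), p_22 = False.
From the singleton clause (p_21), p_21 = True.
From the singleton clause (¬p_31), p_31 = False.
From the singleton clause (p_32), p_32 = True.
Now (¬p_32) is unsatisfied and unit — conflict.
Neither p_11 = True nor p_11 = False works.

UNSATISFIABLE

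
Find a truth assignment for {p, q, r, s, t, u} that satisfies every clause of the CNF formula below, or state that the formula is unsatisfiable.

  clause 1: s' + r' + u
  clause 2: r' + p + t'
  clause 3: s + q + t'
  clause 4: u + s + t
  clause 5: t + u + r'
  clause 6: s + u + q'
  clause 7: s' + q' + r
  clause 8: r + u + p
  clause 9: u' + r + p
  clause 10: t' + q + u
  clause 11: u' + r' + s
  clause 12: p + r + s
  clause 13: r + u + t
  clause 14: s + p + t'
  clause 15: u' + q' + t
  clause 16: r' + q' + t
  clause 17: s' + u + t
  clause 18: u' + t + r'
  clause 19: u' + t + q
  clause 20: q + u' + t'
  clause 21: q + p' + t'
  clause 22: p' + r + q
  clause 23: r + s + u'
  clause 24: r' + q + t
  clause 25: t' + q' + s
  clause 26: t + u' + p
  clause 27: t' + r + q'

Branch on s: set s = 1.
Branch on r: set r = 1.
Unit clause (u) forces u = 1.
Unit clause (t) forces t = 1.
Unit clause (p) forces p = 1.
Unit clause (q) forces q = 1.
This assignment satisfies each clause.

p=1, q=1, r=1, s=1, t=1, u=1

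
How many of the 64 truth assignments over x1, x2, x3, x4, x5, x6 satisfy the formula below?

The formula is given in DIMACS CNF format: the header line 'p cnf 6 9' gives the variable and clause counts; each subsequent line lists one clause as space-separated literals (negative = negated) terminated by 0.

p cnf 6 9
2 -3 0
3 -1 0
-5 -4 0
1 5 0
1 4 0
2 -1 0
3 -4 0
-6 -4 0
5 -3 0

There are 2^6 = 64 truth assignments over (x1, x2, x3, x4, x5, x6).
Split on x5. With x5 = True, the clauses containing x5 are satisfied and ¬x5 drops from the rest; 2 of the 2^5 = 32 assignments to the other variables satisfy what remains.
With x5 = False, by the same count on the reduced clause set, 0 assignments work.
Total: 2 + 0 = 2.

2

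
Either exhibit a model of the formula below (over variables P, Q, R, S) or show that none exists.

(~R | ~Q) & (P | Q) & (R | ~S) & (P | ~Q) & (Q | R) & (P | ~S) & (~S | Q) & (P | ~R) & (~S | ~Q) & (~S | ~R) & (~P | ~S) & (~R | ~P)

Suppose R = 0.
(~S) alone gives S = 0.
(Q) alone gives Q = 1.
(P) alone gives P = 1.
Every clause now holds.

P: 1, Q: 1, R: 0, S: 0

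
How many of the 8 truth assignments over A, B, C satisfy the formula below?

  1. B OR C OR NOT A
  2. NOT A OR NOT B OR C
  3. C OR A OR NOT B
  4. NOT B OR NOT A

4

There are 2^3 = 8 truth assignments over (A, B, C).
Check each against the 4 clauses (columns in the order A, B, C):
  F F F  ✓ satisfies all
  F F T  ✓ satisfies all
  F T F  ✗ fails (C OR A OR NOT B)
  F T T  ✓ satisfies all
  T F F  ✗ fails (B OR C OR NOT A)
  T F T  ✓ satisfies all
  T T F  ✗ fails (NOT A OR NOT B OR C)
  T T T  ✗ fails (NOT B OR NOT A)
4 of the 8 rows are models.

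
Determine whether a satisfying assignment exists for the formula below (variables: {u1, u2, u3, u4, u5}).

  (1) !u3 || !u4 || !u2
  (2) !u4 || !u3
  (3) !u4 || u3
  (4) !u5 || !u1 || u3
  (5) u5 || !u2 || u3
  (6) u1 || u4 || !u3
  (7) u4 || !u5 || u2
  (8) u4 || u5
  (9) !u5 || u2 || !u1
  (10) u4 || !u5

Try u4 = false.
Unit clause (u5) forces u5 = true.
That conflicts with the unit clause (!u5).
Backtrack on u4: now try u4 = true.
Unit clause (!u3) forces u3 = false.
That conflicts with the unit clause (u3).
Both values of u4 lead to a conflict.
No assignment satisfies every clause.

No, unsatisfiable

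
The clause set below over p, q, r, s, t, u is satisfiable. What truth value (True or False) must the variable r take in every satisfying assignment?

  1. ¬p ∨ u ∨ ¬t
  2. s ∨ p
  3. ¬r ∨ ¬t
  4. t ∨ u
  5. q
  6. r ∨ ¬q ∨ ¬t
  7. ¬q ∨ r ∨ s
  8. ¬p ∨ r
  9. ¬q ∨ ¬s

Suppose r = False.
Unit clause (q) forces q = True.
Unit clause (¬t) forces t = False.
Unit clause (u) forces u = True.
Unit clause (s) forces s = True.
But (¬s) is also a unit clause — contradiction.
So every satisfying assignment has r = True.

True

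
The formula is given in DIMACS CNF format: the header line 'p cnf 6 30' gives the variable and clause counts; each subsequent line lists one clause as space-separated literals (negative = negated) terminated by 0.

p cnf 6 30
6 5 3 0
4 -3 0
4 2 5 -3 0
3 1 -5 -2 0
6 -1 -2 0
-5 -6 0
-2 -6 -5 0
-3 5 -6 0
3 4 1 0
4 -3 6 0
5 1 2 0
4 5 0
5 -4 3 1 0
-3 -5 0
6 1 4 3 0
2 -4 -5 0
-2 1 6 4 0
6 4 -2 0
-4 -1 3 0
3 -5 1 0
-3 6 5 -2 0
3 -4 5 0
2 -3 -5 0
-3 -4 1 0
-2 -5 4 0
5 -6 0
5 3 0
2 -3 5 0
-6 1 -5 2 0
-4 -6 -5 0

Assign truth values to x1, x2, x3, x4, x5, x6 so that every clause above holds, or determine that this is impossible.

x1 ↦ True, x2 ↦ False, x3 ↦ False, x4 ↦ False, x5 ↦ True, x6 ↦ False

Case x4 = False:
From the singleton clause (¬x3), x3 = False.
From the singleton clause (x1), x1 = True.
From the singleton clause (x5), x5 = True.
From the singleton clause (¬x6), x6 = False.
From the singleton clause (¬x2), x2 = False.
Every clause now holds.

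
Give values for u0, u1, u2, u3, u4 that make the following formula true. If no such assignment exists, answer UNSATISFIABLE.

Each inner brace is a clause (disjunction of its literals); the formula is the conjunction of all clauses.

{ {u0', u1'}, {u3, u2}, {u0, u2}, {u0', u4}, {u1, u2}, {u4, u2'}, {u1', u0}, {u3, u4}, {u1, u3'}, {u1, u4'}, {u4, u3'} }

Try u0 = 0.
The clause (u2) is unit, so u2 = 1.
The clause (u4) is unit, so u4 = 1.
The clause (u1') is unit, so u1 = 0.
That conflicts with the unit clause (u1).
Backtrack on u0: now try u0 = 1.
The clause (u1') is unit, so u1 = 0.
The clause (u4) is unit, so u4 = 1.
That conflicts with the unit clause (u4').
Neither u0 = 1 nor u0 = 0 works.

UNSATISFIABLE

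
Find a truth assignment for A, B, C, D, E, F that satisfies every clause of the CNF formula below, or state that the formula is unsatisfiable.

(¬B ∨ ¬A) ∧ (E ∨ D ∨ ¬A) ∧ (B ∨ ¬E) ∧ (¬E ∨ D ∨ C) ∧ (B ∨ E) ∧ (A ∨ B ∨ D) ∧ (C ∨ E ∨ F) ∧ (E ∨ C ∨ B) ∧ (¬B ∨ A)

Suppose B = False.
The clause (¬E) is unit, so E = False.
But (E) is also a unit clause — contradiction.
Undo B and try B = True.
The clause (¬A) is unit, so A = False.
But (A) is also a unit clause — contradiction.
Either choice for B ends in contradiction.

UNSATISFIABLE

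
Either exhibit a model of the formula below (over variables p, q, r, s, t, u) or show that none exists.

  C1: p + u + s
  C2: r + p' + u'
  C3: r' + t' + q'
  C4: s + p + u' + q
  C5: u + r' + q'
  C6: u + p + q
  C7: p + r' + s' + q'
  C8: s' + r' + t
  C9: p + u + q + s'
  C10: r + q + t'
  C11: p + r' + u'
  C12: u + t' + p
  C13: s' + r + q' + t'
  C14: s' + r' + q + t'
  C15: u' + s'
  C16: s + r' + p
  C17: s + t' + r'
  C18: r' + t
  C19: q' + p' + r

Branch on u: set u = 0.
Branch on p: set p = 0.
(s) alone gives s = 1.
(q) alone gives q = 1.
(r') alone gives r = 0.
(t') alone gives t = 0.
This assignment satisfies each clause.

p: 0, q: 1, r: 0, s: 1, t: 0, u: 0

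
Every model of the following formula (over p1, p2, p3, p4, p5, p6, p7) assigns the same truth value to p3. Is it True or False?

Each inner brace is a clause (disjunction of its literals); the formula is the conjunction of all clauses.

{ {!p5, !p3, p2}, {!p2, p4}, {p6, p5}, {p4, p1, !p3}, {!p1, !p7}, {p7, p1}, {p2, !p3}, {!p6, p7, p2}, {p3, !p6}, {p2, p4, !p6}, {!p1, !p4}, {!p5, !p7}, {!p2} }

Suppose p3 = true.
From the singleton clause (p2), p2 = true.
But (!p2) is also a unit clause — contradiction.
So every satisfying assignment has p3 = False.

False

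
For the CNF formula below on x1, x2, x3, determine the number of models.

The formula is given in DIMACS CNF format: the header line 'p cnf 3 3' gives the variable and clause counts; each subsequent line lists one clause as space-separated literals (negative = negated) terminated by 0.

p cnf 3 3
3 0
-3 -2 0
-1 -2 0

There are 2^3 = 8 truth assignments over (x1, x2, x3).
Split on x1. With x1 = True, the clauses containing x1 are satisfied and ¬x1 drops from the rest; 1 of the 2^2 = 4 assignments to the other variables satisfy what remains.
With x1 = False, by the same count on the reduced clause set, 1 assignment works.
(One model: x1=F, x2=F, x3=T.)
Total: 1 + 1 = 2.

2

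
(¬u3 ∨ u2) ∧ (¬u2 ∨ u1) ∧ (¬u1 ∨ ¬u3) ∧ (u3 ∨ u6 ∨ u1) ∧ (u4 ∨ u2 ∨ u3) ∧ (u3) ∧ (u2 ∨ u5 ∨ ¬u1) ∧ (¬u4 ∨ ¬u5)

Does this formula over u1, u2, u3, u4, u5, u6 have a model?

From the singleton clause (u3), u3 = True.
From the singleton clause (u2), u2 = True.
From the singleton clause (u1), u1 = True.
Now (¬u1) is unsatisfied and unit — conflict.
No assignment satisfies every clause.

No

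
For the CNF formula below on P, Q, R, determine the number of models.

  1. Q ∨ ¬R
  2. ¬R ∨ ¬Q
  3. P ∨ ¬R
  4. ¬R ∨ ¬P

There are 2^3 = 8 truth assignments over (P, Q, R).
Split on P. With P = True, the clauses containing P are satisfied and ¬P drops from the rest; 2 of the 2^2 = 4 assignments to the other variables satisfy what remains.
With P = False, by the same count on the reduced clause set, 2 assignments work.
(One model: P=F, Q=F, R=F.)
Total: 2 + 2 = 4.

4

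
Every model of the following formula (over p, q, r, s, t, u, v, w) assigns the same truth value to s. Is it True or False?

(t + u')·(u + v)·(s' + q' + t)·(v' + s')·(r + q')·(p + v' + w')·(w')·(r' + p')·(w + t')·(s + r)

False

Suppose s = 1.
Unit clause (v') forces v = 0.
Unit clause (u) forces u = 1.
Unit clause (t) forces t = 1.
Unit clause (w') forces w = 0.
But (w) is also a unit clause — contradiction.
So every satisfying assignment has s = False.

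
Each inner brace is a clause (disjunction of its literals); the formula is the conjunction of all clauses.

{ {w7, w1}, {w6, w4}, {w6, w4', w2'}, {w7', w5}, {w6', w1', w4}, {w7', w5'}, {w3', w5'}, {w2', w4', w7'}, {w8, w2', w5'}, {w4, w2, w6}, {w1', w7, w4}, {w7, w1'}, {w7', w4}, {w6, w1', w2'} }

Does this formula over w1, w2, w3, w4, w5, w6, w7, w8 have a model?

No

Try w7 = 1.
The clause (w5) is unit, so w5 = 1.
Now (w5') is unsatisfied and unit — conflict.
That branch fails; take w7 = 0 instead.
The clause (w1) is unit, so w1 = 1.
Now (w1') is unsatisfied and unit — conflict.
Neither w7 = 1 nor w7 = 0 works.
No assignment satisfies every clause.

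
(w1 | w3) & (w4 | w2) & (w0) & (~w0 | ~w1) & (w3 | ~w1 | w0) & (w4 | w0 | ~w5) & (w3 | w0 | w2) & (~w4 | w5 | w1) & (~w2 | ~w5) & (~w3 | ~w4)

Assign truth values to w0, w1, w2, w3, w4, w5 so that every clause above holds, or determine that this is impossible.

Unit clause (w0) forces w0 = 1.
Unit clause (~w1) forces w1 = 0.
Unit clause (w3) forces w3 = 1.
Unit clause (~w4) forces w4 = 0.
Unit clause (w2) forces w2 = 1.
Unit clause (~w5) forces w5 = 0.
All clauses are satisfied.

w0=1,  w1=0,  w2=1,  w3=1,  w4=0,  w5=0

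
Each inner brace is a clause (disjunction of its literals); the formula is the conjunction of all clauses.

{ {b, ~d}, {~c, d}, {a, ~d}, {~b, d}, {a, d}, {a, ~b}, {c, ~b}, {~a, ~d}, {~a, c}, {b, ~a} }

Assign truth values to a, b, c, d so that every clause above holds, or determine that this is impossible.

UNSATISFIABLE

Branch on b: set b = 1.
(d) alone gives d = 1.
(a) alone gives a = 1.
That conflicts with the unit clause (~a).
So b must be the other value — set b = 0.
(~d) alone gives d = 0.
(~c) alone gives c = 0.
(a) alone gives a = 1.
That conflicts with the unit clause (~a).
Neither b = 1 nor b = 0 works.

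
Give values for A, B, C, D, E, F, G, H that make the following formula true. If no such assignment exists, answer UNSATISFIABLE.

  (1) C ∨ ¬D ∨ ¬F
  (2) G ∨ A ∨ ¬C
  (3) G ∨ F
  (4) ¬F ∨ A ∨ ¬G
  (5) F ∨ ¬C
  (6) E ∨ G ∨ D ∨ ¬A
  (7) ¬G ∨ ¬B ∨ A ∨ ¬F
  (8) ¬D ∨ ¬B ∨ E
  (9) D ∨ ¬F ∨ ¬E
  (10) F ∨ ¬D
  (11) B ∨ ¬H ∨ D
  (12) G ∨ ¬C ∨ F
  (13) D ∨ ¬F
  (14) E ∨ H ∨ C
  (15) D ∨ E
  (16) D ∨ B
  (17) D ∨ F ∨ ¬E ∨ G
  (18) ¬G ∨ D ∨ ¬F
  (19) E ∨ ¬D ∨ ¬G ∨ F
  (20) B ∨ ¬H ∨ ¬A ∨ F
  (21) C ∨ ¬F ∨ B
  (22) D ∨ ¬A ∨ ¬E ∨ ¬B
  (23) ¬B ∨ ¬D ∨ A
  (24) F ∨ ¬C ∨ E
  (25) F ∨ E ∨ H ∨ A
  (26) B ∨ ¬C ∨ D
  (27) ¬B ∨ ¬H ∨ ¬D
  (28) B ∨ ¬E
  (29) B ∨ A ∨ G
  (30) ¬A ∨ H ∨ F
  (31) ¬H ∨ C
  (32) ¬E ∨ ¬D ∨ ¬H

Suppose G = False.
From the singleton clause (F), F = True.
From the singleton clause (D), D = True.
From the singleton clause (C), C = True.
From the singleton clause (A), A = True.
Suppose B = False.
From the singleton clause (¬E), E = False.
Every clause is now satisfied; H is unconstrained.

A=True; B=False; C=True; D=True; E=False; F=True; G=False; H=True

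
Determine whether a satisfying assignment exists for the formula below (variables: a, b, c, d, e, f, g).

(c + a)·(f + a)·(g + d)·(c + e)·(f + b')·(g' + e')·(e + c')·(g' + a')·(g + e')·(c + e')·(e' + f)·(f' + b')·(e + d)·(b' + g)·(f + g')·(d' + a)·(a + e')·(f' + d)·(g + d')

Unsatisfiable

Case c = 1:
(e) alone gives e = 1.
(g') alone gives g = 0.
That conflicts with the unit clause (g).
So c must be the other value — set c = 0.
(a) alone gives a = 1.
(e) alone gives e = 1.
That conflicts with the unit clause (e').
Neither c = 1 nor c = 0 works.
No assignment satisfies every clause.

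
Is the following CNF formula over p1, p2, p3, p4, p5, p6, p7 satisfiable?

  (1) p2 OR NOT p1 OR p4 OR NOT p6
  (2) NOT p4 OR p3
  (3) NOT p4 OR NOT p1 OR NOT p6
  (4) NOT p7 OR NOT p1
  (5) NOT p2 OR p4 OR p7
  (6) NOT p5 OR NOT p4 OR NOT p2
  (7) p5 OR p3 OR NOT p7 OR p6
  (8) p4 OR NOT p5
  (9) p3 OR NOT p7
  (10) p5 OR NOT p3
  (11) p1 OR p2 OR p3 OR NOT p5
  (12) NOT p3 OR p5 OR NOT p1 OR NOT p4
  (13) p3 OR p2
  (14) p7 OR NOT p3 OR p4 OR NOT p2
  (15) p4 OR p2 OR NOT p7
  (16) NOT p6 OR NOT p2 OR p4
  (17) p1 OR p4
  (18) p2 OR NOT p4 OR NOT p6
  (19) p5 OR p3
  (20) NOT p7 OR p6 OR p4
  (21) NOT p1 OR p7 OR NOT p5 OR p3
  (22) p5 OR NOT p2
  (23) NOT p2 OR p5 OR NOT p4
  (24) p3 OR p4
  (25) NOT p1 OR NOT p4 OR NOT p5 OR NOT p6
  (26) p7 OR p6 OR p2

Try p4 = true.
Unit clause (p3) forces p3 = true.
Unit clause (p5) forces p5 = true.
Unit clause (NOT p2) forces p2 = false.
Unit clause (NOT p6) forces p6 = false.
Unit clause (p7) forces p7 = true.
Unit clause (NOT p1) forces p1 = false.
Every clause now holds.
A satisfying assignment: p1=false,  p2=false,  p3=true,  p4=true,  p5=true,  p6=false,  p7=true.

Satisfiable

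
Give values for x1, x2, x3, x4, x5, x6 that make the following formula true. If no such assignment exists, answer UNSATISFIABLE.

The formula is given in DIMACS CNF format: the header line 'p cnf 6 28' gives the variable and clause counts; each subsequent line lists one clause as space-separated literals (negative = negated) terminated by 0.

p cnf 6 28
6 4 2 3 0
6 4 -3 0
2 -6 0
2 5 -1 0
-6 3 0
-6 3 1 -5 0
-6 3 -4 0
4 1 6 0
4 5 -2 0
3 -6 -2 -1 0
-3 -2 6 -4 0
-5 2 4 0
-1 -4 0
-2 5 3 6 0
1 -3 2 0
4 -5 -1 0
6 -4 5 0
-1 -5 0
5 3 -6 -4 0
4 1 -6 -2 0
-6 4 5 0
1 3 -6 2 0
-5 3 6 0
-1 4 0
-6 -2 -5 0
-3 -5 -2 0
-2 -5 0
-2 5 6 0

Case x2 = True:
From the singleton clause (¬x5), x5 = False.
From the singleton clause (x4), x4 = True.
From the singleton clause (¬x1), x1 = False.
From the singleton clause (x6), x6 = True.
From the singleton clause (x3), x3 = True.
This assignment satisfies each clause.

x1 ↦ False, x2 ↦ True, x3 ↦ True, x4 ↦ True, x5 ↦ False, x6 ↦ True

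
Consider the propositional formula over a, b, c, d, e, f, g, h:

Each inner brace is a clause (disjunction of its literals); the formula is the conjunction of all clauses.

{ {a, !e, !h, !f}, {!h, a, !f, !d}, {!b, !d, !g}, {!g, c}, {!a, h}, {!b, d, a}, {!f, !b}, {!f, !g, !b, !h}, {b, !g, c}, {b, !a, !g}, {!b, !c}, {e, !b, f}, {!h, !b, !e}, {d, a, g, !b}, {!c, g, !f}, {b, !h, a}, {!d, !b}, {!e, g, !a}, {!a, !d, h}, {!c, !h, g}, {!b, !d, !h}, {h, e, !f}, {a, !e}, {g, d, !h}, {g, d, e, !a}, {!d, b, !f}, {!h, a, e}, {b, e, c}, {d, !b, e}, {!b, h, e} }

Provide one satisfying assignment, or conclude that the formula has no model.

a ↦ false,  b ↦ false,  c ↦ true,  d ↦ true,  e ↦ false,  f ↦ false,  g ↦ true,  h ↦ false

Branch on g: set g = true.
From the singleton clause (c), c = true.
From the singleton clause (!b), b = false.
From the singleton clause (!a), a = false.
From the singleton clause (!h), h = false.
From the singleton clause (!e), e = false.
From the singleton clause (!f), f = false.
Every clause is now satisfied; d is unconstrained.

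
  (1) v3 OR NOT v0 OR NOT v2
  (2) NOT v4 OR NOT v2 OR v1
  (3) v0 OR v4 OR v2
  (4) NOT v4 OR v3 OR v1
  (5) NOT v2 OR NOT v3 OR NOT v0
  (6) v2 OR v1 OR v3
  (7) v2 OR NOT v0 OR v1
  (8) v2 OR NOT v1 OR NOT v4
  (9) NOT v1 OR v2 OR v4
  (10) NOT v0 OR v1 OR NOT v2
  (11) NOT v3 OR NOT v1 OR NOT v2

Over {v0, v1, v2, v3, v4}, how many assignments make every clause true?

5

There are 2^5 = 32 truth assignments over (v0, v1, v2, v3, v4).
Split on v3. With v3 = true, the clauses containing v3 are satisfied and NOT v3 drops from the rest; 2 of the 2^4 = 16 assignments to the other variables satisfy what remains.
With v3 = false, by the same count on the reduced clause set, 3 assignments work.
(One model: v0=F, v1=F, v2=F, v3=T, v4=T.)
Total: 2 + 3 = 5.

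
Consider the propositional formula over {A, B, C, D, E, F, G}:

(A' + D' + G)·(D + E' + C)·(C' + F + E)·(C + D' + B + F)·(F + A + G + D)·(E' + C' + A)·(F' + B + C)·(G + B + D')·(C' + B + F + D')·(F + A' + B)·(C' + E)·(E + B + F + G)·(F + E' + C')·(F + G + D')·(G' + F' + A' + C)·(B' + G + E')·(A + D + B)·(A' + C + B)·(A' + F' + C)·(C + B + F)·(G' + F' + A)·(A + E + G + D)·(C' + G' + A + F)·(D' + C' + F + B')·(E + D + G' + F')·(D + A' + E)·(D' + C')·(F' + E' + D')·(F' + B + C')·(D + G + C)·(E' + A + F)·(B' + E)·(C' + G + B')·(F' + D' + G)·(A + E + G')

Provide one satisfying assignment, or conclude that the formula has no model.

A ↦ 1, B ↦ 1, C ↦ 0, D ↦ 1, E ↦ 1, F ↦ 0, G ↦ 1

Case C = 0:
Case D = 1:
Case A = 1:
Unit clause (G) forces G = 1.
Unit clause (F') forces F = 0.
Unit clause (B) forces B = 1.
Unit clause (E) forces E = 1.
All clauses are satisfied.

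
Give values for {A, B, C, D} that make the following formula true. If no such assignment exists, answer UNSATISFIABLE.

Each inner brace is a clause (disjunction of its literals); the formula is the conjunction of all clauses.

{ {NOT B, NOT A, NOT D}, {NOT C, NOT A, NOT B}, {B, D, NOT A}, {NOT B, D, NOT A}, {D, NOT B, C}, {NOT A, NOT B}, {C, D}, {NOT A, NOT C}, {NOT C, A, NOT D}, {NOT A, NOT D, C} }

Case A = false:
Case C = false:
(D) alone gives D = true.
No clause remains; B is free.

A=false, B=false, C=false, D=true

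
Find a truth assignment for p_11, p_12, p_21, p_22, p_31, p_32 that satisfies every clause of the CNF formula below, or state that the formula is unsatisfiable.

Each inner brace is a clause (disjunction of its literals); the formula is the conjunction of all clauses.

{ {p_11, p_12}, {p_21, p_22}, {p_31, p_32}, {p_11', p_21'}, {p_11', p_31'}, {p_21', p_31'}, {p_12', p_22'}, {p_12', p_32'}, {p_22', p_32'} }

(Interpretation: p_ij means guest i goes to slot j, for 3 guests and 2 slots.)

Branch on p_11: set p_11 = 1.
From the singleton clause (p_21'), p_21 = 0.
From the singleton clause (p_22), p_22 = 1.
From the singleton clause (p_31'), p_31 = 0.
From the singleton clause (p_32), p_32 = 1.
That conflicts with the unit clause (p_32').
Backtrack on p_11: now try p_11 = 0.
From the singleton clause (p_12), p_12 = 1.
From the singleton clause (p_22'), p_22 = 0.
From the singleton clause (p_21), p_21 = 1.
From the singleton clause (p_31'), p_31 = 0.
From the singleton clause (p_32), p_32 = 1.
That conflicts with the unit clause (p_32').
Neither p_11 = 1 nor p_11 = 0 works.

UNSATISFIABLE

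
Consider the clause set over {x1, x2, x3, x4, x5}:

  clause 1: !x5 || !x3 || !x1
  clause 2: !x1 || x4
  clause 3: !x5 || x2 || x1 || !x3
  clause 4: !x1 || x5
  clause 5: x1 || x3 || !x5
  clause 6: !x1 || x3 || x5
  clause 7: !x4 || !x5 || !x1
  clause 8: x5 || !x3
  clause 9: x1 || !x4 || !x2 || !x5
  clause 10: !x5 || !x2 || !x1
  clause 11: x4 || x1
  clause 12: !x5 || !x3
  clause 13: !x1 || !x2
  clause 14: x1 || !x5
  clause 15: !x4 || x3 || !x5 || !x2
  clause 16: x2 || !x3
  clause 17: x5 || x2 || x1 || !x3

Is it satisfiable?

Try x1 = false.
(x4) alone gives x4 = true.
(!x5) alone gives x5 = false.
(!x3) alone gives x3 = false.
Every clause is now satisfied; x2 is unconstrained.
A satisfying assignment: x1 ↦ false; x2 ↦ true; x3 ↦ false; x4 ↦ true; x5 ↦ false.

Satisfiable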